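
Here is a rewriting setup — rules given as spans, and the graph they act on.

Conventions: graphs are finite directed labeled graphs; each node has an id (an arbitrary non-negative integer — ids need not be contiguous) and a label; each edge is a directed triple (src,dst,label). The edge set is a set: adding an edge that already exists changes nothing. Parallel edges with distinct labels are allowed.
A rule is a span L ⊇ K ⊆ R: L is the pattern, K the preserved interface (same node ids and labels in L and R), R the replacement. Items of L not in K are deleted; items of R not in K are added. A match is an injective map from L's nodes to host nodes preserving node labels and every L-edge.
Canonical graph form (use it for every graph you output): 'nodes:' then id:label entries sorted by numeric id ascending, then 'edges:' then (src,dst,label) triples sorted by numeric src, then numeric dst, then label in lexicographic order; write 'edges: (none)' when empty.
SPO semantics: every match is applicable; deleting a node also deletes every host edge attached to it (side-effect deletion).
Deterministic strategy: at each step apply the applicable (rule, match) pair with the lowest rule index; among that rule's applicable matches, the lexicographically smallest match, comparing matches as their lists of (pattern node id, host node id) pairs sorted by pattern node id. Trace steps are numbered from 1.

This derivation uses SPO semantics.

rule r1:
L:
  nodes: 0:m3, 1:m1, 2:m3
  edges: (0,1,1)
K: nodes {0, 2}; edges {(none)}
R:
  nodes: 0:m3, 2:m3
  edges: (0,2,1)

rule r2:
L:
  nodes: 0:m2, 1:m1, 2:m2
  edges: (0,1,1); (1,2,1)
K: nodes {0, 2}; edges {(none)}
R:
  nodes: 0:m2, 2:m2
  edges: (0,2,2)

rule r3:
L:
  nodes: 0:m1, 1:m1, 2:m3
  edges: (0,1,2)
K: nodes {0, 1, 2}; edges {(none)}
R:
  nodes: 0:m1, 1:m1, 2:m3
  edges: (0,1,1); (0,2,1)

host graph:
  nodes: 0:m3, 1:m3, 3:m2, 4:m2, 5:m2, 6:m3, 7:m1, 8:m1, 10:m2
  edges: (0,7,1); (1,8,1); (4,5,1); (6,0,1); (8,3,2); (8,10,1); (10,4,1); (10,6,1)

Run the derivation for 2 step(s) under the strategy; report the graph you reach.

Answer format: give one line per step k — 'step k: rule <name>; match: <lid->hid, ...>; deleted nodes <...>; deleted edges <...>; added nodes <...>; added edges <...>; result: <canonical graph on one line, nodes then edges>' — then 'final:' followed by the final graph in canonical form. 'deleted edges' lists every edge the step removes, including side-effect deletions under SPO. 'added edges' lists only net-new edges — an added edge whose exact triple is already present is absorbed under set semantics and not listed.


step 1: rule r1; match: 0->0, 1->7, 2->1; deleted nodes 7; deleted edges (0,7,1); added nodes (none); added edges (0,1,1); result: nodes: 0:m3, 1:m3, 3:m2, 4:m2, 5:m2, 6:m3, 8:m1, 10:m2 edges: (0,1,1); (1,8,1); (4,5,1); (6,0,1); (8,3,2); (8,10,1); (10,4,1); (10,6,1)
step 2: rule r1; match: 0->1, 1->8, 2->0; deleted nodes 8; deleted edges (1,8,1); (8,3,2); (8,10,1); added nodes (none); added edges (1,0,1); result: nodes: 0:m3, 1:m3, 3:m2, 4:m2, 5:m2, 6:m3, 10:m2 edges: (0,1,1); (1,0,1); (4,5,1); (6,0,1); (10,4,1); (10,6,1)
final:
nodes: 0:m3, 1:m3, 3:m2, 4:m2, 5:m2, 6:m3, 10:m2
edges: (0,1,1); (1,0,1); (4,5,1); (6,0,1); (10,4,1); (10,6,1)


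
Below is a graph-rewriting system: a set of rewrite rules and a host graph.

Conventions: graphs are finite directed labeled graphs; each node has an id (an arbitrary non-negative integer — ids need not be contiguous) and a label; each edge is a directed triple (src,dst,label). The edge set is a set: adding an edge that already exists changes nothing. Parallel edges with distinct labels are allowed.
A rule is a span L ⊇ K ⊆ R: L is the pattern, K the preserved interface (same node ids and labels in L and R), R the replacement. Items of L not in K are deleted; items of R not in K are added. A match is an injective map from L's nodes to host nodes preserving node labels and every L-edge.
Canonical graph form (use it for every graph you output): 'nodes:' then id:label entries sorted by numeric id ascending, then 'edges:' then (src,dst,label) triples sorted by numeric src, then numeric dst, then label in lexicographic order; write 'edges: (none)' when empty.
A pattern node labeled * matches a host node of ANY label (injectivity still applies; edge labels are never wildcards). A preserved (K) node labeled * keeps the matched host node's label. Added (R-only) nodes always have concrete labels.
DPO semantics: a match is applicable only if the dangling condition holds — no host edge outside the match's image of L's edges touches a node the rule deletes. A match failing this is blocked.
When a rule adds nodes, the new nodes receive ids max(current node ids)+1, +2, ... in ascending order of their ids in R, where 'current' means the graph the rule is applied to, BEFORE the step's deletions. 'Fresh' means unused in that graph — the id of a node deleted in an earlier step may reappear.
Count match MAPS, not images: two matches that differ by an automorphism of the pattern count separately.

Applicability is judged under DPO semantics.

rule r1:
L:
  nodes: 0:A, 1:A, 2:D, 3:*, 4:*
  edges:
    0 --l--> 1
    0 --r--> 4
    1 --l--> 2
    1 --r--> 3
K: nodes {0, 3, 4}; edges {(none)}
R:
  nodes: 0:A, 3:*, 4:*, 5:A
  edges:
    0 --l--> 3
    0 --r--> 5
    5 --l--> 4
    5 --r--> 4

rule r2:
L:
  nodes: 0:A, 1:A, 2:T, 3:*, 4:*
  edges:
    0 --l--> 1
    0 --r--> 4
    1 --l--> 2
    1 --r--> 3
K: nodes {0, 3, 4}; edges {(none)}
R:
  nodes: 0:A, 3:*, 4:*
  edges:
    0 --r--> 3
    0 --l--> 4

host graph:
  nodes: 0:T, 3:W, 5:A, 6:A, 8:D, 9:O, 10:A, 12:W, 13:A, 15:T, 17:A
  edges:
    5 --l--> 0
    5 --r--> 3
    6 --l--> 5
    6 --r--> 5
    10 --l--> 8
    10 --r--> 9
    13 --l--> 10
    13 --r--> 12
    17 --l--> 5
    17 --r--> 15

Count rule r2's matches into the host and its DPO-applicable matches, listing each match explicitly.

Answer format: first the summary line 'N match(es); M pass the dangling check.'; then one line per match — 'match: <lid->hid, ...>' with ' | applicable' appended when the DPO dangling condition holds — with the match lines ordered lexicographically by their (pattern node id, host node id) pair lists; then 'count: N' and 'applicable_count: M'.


1 match(es); 0 pass the dangling check.
match: 0->17, 1->5, 2->0, 3->3, 4->15
count: 1
applicable_count: 0


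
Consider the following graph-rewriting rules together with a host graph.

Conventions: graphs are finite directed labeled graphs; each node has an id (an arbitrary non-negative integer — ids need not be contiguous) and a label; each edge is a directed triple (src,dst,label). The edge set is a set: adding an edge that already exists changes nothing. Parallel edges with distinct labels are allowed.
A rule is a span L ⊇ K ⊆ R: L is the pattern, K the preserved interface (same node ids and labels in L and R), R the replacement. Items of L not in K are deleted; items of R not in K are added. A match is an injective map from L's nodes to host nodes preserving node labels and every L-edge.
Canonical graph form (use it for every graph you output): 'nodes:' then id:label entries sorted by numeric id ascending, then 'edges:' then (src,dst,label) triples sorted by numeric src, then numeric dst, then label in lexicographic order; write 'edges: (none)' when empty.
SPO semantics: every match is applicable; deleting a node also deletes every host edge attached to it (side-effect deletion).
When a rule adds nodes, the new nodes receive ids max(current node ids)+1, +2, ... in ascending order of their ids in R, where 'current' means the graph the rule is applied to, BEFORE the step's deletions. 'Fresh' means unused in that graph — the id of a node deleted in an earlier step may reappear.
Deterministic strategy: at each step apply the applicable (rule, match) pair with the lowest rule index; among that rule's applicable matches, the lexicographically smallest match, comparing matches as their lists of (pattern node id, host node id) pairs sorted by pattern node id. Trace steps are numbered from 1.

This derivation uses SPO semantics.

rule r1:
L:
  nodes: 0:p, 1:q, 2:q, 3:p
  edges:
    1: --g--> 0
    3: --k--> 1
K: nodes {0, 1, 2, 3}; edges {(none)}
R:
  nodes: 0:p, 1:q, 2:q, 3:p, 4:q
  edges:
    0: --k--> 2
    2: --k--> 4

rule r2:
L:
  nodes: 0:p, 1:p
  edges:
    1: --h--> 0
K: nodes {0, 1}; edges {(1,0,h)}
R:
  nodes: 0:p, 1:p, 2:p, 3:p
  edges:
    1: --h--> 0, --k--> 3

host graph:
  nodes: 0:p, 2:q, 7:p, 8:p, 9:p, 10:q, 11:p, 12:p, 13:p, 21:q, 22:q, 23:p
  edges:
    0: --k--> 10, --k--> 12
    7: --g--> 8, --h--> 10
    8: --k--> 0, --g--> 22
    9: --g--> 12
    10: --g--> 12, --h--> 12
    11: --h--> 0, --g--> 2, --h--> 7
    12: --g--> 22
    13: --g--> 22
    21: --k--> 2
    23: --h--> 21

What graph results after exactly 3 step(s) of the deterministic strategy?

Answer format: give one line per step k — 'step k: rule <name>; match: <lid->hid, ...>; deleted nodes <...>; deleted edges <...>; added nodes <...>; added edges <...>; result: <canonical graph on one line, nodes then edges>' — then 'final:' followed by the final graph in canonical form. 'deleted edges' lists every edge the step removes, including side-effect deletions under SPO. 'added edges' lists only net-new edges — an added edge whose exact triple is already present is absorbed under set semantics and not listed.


step 1: rule r1; match: 0->12, 1->10, 2->2, 3->0; deleted nodes (none); deleted edges (0,10,k); (10,12,g); added nodes 24; added edges (2,24,k); (12,2,k); result: nodes: 0:p, 2:q, 7:p, 8:p, 9:p, 10:q, 11:p, 12:p, 13:p, 21:q, 22:q, 23:p, 24:q edges: (0,12,k); (2,24,k); (7,8,g); (7,10,h); (8,0,k); (8,22,g); (9,12,g); (10,12,h); (11,0,h); (11,2,g); (11,7,h); (12,2,k); (12,22,g); (13,22,g); (21,2,k); (23,21,h)
step 2: rule r2; match: 0->0, 1->11; deleted nodes (none); deleted edges (none); added nodes 25, 26; added edges (11,26,k); result: nodes: 0:p, 2:q, 7:p, 8:p, 9:p, 10:q, 11:p, 12:p, 13:p, 21:q, 22:q, 23:p, 24:q, 25:p, 26:p edges: (0,12,k); (2,24,k); (7,8,g); (7,10,h); (8,0,k); (8,22,g); (9,12,g); (10,12,h); (11,0,h); (11,2,g); (11,7,h); (11,26,k); (12,2,k); (12,22,g); (13,22,g); (21,2,k); (23,21,h)
step 3: rule r2; match: 0->0, 1->11; deleted nodes (none); deleted edges (none); added nodes 27, 28; added edges (11,28,k); result: nodes: 0:p, 2:q, 7:p, 8:p, 9:p, 10:q, 11:p, 12:p, 13:p, 21:q, 22:q, 23:p, 24:q, 25:p, 26:p, 27:p, 28:p edges: (0,12,k); (2,24,k); (7,8,g); (7,10,h); (8,0,k); (8,22,g); (9,12,g); (10,12,h); (11,0,h); (11,2,g); (11,7,h); (11,26,k); (11,28,k); (12,2,k); (12,22,g); (13,22,g); (21,2,k); (23,21,h)
final:
nodes: 0:p, 2:q, 7:p, 8:p, 9:p, 10:q, 11:p, 12:p, 13:p, 21:q, 22:q, 23:p, 24:q, 25:p, 26:p, 27:p, 28:p
edges: (0,12,k); (2,24,k); (7,8,g); (7,10,h); (8,0,k); (8,22,g); (9,12,g); (10,12,h); (11,0,h); (11,2,g); (11,7,h); (11,26,k); (11,28,k); (12,2,k); (12,22,g); (13,22,g); (21,2,k); (23,21,h)


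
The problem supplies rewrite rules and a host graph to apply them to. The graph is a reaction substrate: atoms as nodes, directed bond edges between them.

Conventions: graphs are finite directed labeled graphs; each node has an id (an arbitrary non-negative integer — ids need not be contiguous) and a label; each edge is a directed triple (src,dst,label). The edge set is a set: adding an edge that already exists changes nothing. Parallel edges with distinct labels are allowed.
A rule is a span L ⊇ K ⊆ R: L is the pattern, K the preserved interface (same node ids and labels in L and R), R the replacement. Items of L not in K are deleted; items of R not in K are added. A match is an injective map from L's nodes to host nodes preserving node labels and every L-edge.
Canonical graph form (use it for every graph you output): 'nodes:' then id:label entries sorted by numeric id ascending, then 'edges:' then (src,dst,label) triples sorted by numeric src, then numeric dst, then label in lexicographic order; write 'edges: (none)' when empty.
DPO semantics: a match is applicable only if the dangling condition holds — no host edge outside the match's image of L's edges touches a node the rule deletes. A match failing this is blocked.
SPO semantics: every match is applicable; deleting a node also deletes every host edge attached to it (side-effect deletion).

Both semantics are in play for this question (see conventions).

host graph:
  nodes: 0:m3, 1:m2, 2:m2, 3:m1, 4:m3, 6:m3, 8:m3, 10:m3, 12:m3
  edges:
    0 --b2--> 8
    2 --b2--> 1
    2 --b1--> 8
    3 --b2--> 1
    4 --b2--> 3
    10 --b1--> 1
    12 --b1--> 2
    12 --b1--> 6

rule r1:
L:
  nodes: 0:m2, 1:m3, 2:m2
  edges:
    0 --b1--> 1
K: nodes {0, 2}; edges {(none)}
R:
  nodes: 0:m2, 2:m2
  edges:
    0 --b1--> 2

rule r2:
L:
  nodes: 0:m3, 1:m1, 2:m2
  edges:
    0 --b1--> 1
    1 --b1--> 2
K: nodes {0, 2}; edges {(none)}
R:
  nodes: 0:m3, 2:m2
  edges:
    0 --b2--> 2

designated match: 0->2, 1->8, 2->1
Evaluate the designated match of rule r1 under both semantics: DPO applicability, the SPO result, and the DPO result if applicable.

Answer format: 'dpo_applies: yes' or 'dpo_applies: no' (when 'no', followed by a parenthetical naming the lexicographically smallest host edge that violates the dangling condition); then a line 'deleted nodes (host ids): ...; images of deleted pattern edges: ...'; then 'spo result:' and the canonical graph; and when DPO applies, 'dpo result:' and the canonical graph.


dpo_applies: no
(the rule deletes node 8, which keeps host edge (0,8,b2) outside the match image — the dangling condition fails, DPO blocks; SPO proceeds and side-deletes such edges)
deleted nodes (host ids): 8; images of deleted pattern edges: (2,8,b1)
spo result:
nodes: 0:m3, 1:m2, 2:m2, 3:m1, 4:m3, 6:m3, 10:m3, 12:m3
edges: (2,1,b1); (2,1,b2); (3,1,b2); (4,3,b2); (10,1,b1); (12,2,b1); (12,6,b1)


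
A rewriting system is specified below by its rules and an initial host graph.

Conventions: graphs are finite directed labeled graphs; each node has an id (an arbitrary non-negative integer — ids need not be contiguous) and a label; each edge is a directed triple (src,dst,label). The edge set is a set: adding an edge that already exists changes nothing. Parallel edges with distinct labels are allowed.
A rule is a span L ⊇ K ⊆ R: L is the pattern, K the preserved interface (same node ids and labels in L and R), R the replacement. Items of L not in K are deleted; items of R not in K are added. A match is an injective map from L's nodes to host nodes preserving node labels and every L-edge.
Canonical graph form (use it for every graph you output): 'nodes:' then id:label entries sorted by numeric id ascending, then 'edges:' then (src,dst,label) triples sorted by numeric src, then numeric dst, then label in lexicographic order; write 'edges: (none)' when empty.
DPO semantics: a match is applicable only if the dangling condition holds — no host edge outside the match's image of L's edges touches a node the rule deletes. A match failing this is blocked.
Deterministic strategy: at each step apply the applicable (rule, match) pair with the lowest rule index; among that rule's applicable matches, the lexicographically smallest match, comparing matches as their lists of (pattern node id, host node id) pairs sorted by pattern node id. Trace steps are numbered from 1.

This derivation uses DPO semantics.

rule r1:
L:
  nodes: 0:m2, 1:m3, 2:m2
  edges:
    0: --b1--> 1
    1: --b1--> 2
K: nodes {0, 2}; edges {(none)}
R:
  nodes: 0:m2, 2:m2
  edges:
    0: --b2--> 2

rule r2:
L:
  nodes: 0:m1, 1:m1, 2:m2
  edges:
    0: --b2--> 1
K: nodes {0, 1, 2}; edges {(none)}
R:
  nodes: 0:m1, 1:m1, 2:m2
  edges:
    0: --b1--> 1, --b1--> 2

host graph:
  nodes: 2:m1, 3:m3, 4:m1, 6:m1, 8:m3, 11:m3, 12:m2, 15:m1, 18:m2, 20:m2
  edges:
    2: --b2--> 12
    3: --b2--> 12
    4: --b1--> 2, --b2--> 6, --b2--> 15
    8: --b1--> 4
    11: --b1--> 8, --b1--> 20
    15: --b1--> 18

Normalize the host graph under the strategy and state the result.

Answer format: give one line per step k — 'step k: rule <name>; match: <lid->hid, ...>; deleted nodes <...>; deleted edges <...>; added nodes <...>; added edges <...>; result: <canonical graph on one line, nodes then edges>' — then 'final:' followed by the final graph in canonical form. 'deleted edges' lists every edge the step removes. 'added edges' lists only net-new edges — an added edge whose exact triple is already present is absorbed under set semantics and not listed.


step 1: rule r2; match: 0->4, 1->6, 2->12; deleted nodes (none); deleted edges (4,6,b2); added nodes (none); added edges (4,6,b1); (4,12,b1); result: nodes: 2:m1, 3:m3, 4:m1, 6:m1, 8:m3, 11:m3, 12:m2, 15:m1, 18:m2, 20:m2 edges: (2,12,b2); (3,12,b2); (4,2,b1); (4,6,b1); (4,12,b1); (4,15,b2); (8,4,b1); (11,8,b1); (11,20,b1); (15,18,b1)
step 2: rule r2; match: 0->4, 1->15, 2->12; deleted nodes (none); deleted edges (4,15,b2); added nodes (none); added edges (4,15,b1); result: nodes: 2:m1, 3:m3, 4:m1, 6:m1, 8:m3, 11:m3, 12:m2, 15:m1, 18:m2, 20:m2 edges: (2,12,b2); (3,12,b2); (4,2,b1); (4,6,b1); (4,12,b1); (4,15,b1); (8,4,b1); (11,8,b1); (11,20,b1); (15,18,b1)
final:
nodes: 2:m1, 3:m3, 4:m1, 6:m1, 8:m3, 11:m3, 12:m2, 15:m1, 18:m2, 20:m2
edges: (2,12,b2); (3,12,b2); (4,2,b1); (4,6,b1); (4,12,b1); (4,15,b1); (8,4,b1); (11,8,b1); (11,20,b1); (15,18,b1)


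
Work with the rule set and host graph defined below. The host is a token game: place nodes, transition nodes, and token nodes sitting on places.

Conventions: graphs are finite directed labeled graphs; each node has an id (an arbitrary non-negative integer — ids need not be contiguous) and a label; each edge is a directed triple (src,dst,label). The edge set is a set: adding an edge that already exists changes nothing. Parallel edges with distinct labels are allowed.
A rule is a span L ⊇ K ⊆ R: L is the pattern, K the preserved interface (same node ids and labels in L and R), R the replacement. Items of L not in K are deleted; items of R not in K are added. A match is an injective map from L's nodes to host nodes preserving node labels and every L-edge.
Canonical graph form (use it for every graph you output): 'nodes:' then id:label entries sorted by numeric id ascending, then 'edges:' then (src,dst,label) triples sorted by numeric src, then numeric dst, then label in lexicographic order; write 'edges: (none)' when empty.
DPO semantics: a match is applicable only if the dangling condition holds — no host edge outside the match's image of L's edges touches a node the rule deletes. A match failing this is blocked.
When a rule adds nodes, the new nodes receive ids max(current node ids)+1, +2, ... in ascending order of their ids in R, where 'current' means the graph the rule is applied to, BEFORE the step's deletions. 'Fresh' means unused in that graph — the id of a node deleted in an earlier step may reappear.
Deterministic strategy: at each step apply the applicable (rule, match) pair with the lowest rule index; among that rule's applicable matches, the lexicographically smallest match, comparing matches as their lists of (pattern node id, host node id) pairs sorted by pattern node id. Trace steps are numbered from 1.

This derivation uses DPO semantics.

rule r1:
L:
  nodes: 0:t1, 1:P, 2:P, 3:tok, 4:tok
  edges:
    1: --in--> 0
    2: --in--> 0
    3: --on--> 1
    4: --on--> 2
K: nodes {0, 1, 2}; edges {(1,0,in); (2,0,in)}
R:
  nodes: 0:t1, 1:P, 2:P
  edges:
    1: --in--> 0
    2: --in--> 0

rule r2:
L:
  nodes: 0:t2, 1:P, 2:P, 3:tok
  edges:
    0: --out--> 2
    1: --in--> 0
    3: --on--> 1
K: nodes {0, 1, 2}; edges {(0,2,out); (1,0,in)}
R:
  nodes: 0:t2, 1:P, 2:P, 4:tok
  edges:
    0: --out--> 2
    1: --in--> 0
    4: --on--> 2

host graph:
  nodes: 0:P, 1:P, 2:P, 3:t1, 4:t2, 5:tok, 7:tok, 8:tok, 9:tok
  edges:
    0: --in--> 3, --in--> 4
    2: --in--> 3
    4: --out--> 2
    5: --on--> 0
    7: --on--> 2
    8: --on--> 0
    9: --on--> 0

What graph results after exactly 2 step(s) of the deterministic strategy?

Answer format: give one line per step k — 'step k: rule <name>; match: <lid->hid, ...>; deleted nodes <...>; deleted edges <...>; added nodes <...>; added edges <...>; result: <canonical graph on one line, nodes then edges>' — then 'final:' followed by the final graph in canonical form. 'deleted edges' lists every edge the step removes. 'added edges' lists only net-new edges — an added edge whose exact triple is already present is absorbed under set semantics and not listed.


step 1: rule r1; match: 0->3, 1->0, 2->2, 3->5, 4->7; deleted nodes 5, 7; deleted edges (5,0,on); (7,2,on); added nodes (none); added edges (none); result: nodes: 0:P, 1:P, 2:P, 3:t1, 4:t2, 8:tok, 9:tok edges: (0,3,in); (0,4,in); (2,3,in); (4,2,out); (8,0,on); (9,0,on)
step 2: rule r2; match: 0->4, 1->0, 2->2, 3->8; deleted nodes 8; deleted edges (8,0,on); added nodes 10; added edges (10,2,on); result: nodes: 0:P, 1:P, 2:P, 3:t1, 4:t2, 9:tok, 10:tok edges: (0,3,in); (0,4,in); (2,3,in); (4,2,out); (9,0,on); (10,2,on)
final:
nodes: 0:P, 1:P, 2:P, 3:t1, 4:t2, 9:tok, 10:tok
edges: (0,3,in); (0,4,in); (2,3,in); (4,2,out); (9,0,on); (10,2,on)


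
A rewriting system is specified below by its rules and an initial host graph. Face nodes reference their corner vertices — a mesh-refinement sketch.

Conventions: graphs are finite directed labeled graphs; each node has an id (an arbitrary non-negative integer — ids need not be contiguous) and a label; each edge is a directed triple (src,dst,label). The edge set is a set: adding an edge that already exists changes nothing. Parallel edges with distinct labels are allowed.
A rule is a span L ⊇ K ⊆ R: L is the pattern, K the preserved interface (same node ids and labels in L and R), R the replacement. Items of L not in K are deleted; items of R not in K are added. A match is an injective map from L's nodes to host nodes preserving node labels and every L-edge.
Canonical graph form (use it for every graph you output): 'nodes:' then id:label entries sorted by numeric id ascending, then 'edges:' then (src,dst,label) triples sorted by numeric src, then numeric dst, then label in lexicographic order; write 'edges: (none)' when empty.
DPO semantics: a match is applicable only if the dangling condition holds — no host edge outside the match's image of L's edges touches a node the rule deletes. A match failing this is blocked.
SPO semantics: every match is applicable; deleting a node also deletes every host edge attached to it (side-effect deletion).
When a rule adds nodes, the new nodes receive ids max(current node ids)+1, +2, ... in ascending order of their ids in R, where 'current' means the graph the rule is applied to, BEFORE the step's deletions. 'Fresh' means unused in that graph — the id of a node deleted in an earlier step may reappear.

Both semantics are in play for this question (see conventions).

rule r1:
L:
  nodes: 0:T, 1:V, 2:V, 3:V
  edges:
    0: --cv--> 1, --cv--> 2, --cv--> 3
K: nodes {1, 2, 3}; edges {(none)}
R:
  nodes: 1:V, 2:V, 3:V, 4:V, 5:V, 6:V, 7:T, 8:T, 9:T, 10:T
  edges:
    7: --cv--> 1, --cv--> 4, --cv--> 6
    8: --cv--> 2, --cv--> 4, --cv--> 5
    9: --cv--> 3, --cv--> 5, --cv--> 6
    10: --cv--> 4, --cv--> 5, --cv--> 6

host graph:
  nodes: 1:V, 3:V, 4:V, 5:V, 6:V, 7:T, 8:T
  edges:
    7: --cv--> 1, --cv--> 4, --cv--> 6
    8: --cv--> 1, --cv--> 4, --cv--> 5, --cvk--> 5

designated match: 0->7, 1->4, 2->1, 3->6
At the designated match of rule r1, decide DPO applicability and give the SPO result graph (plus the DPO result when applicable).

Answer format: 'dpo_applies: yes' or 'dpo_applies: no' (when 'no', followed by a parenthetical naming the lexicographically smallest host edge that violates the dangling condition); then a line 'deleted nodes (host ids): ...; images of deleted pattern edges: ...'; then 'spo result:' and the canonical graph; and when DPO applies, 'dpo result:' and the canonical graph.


dpo_applies: yes
deleted nodes (host ids): 7; images of deleted pattern edges: (7,1,cv); (7,4,cv); (7,6,cv)
spo result:
nodes: 1:V, 3:V, 4:V, 5:V, 6:V, 8:T, 9:V, 10:V, 11:V, 12:T, 13:T, 14:T, 15:T
edges: (8,1,cv); (8,4,cv); (8,5,cv); (8,5,cvk); (12,4,cv); (12,9,cv); (12,11,cv); (13,1,cv); (13,9,cv); (13,10,cv); (14,6,cv); (14,10,cv); (14,11,cv); (15,9,cv); (15,10,cv); (15,11,cv)
dpo result:
nodes: 1:V, 3:V, 4:V, 5:V, 6:V, 8:T, 9:V, 10:V, 11:V, 12:T, 13:T, 14:T, 15:T
edges: (8,1,cv); (8,4,cv); (8,5,cv); (8,5,cvk); (12,4,cv); (12,9,cv); (12,11,cv); (13,1,cv); (13,9,cv); (13,10,cv); (14,6,cv); (14,10,cv); (14,11,cv); (15,9,cv); (15,10,cv); (15,11,cv)


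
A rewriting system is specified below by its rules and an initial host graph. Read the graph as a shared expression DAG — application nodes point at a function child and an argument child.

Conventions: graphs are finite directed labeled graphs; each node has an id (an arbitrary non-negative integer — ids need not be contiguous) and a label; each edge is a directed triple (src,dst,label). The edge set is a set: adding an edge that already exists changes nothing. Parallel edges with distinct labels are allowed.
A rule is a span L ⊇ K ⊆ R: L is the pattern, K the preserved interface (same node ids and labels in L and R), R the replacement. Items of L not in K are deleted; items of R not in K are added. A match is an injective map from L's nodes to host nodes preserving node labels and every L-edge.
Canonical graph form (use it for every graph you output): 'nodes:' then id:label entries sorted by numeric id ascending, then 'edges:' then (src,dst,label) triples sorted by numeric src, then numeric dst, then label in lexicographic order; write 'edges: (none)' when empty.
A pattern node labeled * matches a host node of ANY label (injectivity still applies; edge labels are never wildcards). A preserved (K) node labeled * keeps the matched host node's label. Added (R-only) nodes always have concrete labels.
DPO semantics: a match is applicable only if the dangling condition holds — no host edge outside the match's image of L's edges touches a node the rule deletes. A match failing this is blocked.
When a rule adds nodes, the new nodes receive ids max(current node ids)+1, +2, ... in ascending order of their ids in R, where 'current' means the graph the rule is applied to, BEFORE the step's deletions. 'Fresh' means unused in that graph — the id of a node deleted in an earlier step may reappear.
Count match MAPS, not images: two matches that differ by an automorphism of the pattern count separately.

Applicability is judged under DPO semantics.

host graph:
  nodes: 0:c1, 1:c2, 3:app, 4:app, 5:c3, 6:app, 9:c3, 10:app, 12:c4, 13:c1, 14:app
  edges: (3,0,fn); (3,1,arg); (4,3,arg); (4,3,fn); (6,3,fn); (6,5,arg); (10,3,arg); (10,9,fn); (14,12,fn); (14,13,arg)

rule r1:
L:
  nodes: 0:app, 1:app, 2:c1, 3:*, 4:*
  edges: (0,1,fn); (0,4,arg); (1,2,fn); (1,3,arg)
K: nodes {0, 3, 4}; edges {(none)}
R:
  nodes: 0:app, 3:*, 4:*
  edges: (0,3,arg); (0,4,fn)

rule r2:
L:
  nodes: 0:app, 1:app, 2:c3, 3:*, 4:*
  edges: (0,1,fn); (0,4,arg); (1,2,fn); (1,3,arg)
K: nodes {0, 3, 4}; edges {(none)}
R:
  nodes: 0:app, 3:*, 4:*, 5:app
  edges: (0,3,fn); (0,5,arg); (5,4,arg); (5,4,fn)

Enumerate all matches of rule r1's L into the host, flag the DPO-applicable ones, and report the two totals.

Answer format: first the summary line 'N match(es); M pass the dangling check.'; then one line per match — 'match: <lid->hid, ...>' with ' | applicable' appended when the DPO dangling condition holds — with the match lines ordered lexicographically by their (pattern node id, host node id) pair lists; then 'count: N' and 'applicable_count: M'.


1 match(es); 0 pass the dangling check.
match: 0->6, 1->3, 2->0, 3->1, 4->5
count: 1
applicable_count: 0


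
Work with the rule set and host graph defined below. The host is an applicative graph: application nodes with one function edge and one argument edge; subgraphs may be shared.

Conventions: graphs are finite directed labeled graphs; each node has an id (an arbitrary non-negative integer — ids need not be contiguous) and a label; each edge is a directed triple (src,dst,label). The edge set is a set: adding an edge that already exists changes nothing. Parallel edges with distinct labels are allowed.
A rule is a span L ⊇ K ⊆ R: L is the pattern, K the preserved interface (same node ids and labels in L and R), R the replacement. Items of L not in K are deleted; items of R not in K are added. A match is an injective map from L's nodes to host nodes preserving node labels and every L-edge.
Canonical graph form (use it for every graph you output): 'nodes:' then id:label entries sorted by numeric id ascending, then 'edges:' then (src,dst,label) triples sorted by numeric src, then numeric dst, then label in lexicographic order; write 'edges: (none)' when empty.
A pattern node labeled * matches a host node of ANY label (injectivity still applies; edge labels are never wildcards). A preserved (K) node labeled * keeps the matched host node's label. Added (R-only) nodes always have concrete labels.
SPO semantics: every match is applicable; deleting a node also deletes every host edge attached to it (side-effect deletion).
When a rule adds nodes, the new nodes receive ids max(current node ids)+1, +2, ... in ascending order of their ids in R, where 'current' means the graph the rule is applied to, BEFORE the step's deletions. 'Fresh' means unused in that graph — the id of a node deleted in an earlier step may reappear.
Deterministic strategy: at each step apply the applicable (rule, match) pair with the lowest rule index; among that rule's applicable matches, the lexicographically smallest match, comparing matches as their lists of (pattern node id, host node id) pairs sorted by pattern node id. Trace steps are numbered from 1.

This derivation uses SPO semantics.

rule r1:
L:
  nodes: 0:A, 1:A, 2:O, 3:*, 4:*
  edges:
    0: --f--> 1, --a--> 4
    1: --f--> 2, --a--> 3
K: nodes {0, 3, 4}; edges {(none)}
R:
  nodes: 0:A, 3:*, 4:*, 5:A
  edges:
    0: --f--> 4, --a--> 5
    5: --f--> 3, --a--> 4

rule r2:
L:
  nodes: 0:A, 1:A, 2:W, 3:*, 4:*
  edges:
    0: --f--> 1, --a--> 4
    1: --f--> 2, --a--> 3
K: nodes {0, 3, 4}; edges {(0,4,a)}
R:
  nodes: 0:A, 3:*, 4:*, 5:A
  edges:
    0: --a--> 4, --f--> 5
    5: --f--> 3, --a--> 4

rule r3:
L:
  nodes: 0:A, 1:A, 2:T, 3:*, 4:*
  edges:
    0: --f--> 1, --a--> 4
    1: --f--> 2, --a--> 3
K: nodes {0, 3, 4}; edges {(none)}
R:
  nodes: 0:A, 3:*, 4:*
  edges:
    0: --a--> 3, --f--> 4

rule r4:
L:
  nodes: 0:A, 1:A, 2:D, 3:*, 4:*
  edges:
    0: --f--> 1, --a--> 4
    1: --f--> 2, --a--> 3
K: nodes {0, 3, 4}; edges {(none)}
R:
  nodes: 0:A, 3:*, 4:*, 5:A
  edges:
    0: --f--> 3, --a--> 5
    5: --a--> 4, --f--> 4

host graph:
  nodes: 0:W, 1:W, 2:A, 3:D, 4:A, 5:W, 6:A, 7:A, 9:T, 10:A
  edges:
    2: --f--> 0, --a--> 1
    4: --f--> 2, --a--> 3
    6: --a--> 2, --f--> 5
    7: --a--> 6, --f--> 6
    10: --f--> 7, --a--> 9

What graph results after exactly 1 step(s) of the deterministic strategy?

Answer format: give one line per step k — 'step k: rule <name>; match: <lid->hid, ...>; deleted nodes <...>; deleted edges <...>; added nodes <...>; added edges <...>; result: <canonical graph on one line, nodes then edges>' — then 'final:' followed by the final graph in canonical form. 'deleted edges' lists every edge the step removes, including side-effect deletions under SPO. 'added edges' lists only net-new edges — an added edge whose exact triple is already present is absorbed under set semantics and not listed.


step 1: rule r2; match: 0->4, 1->2, 2->0, 3->1, 4->3; deleted nodes 0, 2; deleted edges (2,0,f); (2,1,a); (4,2,f); (6,2,a); added nodes 11; added edges (4,11,f); (11,1,f); (11,3,a); result: nodes: 1:W, 3:D, 4:A, 5:W, 6:A, 7:A, 9:T, 10:A, 11:A edges: (4,3,a); (4,11,f); (6,5,f); (7,6,a); (7,6,f); (10,7,f); (10,9,a); (11,1,f); (11,3,a)
final:
nodes: 1:W, 3:D, 4:A, 5:W, 6:A, 7:A, 9:T, 10:A, 11:A
edges: (4,3,a); (4,11,f); (6,5,f); (7,6,a); (7,6,f); (10,7,f); (10,9,a); (11,1,f); (11,3,a)


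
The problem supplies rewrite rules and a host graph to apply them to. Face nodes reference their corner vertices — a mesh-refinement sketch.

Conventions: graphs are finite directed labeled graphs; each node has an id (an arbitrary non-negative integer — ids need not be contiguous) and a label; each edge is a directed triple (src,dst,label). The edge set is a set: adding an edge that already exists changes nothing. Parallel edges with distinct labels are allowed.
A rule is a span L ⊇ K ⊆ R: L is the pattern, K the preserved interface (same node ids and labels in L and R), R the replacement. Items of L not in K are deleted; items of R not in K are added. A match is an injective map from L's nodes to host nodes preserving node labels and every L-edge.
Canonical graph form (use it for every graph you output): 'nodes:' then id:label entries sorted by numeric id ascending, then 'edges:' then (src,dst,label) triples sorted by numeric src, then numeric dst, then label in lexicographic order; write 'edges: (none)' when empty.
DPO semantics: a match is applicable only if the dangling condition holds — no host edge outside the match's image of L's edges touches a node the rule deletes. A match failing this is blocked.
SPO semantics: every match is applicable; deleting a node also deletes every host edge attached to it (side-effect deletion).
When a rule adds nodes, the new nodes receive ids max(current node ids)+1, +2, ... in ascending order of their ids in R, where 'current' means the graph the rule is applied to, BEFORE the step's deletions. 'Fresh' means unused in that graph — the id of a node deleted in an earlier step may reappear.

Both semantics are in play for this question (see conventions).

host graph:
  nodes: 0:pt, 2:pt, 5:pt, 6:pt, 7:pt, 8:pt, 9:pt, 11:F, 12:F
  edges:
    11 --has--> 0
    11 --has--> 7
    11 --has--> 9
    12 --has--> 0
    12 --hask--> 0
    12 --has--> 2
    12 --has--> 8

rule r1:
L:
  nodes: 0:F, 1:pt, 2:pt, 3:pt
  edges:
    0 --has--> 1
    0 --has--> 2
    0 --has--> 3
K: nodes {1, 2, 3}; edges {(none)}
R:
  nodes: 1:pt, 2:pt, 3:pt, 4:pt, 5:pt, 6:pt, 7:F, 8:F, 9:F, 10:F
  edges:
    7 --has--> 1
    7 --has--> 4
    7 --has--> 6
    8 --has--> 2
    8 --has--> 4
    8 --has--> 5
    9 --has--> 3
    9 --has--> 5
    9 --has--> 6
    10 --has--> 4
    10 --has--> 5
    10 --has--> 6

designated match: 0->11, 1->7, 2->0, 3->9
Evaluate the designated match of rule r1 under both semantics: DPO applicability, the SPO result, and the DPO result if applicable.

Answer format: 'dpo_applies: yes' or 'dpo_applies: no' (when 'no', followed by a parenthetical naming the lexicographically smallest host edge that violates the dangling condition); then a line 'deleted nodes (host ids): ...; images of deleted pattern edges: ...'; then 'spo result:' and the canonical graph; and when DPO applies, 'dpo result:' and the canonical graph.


dpo_applies: yes
deleted nodes (host ids): 11; images of deleted pattern edges: (11,0,has); (11,7,has); (11,9,has)
spo result:
nodes: 0:pt, 2:pt, 5:pt, 6:pt, 7:pt, 8:pt, 9:pt, 12:F, 13:pt, 14:pt, 15:pt, 16:F, 17:F, 18:F, 19:F
edges: (12,0,has); (12,0,hask); (12,2,has); (12,8,has); (16,7,has); (16,13,has); (16,15,has); (17,0,has); (17,13,has); (17,14,has); (18,9,has); (18,14,has); (18,15,has); (19,13,has); (19,14,has); (19,15,has)
dpo result:
nodes: 0:pt, 2:pt, 5:pt, 6:pt, 7:pt, 8:pt, 9:pt, 12:F, 13:pt, 14:pt, 15:pt, 16:F, 17:F, 18:F, 19:F
edges: (12,0,has); (12,0,hask); (12,2,has); (12,8,has); (16,7,has); (16,13,has); (16,15,has); (17,0,has); (17,13,has); (17,14,has); (18,9,has); (18,14,has); (18,15,has); (19,13,has); (19,14,has); (19,15,has)


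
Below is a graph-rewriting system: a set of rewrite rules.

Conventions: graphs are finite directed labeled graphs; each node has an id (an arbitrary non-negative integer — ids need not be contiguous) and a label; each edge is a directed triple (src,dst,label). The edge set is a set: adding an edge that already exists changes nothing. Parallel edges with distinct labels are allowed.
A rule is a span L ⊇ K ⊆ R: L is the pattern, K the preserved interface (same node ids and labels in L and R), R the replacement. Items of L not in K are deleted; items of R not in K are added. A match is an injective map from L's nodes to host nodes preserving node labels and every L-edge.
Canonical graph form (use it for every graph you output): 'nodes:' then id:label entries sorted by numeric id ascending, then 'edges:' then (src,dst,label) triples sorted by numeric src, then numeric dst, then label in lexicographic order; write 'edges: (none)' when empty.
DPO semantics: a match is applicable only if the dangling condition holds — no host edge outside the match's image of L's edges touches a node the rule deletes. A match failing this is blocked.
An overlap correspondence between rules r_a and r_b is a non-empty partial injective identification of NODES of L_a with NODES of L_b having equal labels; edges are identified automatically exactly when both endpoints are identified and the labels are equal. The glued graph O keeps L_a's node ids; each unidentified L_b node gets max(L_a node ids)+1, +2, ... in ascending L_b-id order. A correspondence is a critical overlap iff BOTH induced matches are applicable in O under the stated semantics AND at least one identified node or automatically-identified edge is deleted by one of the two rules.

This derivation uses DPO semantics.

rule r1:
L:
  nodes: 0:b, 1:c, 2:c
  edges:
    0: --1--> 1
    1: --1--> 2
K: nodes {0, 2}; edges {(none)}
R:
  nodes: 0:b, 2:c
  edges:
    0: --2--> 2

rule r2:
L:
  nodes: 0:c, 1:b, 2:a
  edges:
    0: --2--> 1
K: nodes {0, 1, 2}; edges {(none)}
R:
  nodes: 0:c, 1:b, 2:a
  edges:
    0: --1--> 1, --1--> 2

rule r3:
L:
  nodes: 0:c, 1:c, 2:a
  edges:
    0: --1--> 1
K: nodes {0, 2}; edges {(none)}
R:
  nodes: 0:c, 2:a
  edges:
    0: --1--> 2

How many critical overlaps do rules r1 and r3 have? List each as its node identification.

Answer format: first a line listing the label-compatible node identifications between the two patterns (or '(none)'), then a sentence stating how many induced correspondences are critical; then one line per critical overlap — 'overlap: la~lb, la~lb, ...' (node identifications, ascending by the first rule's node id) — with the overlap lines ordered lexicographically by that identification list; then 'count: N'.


label-compatible node identifications between L(r1) and L(r3): 1~0, 1~1, 2~0, 2~1
1 of the induced correspondences is a critical overlap of r1 and r3.
overlap: 1~0, 2~1
count: 1


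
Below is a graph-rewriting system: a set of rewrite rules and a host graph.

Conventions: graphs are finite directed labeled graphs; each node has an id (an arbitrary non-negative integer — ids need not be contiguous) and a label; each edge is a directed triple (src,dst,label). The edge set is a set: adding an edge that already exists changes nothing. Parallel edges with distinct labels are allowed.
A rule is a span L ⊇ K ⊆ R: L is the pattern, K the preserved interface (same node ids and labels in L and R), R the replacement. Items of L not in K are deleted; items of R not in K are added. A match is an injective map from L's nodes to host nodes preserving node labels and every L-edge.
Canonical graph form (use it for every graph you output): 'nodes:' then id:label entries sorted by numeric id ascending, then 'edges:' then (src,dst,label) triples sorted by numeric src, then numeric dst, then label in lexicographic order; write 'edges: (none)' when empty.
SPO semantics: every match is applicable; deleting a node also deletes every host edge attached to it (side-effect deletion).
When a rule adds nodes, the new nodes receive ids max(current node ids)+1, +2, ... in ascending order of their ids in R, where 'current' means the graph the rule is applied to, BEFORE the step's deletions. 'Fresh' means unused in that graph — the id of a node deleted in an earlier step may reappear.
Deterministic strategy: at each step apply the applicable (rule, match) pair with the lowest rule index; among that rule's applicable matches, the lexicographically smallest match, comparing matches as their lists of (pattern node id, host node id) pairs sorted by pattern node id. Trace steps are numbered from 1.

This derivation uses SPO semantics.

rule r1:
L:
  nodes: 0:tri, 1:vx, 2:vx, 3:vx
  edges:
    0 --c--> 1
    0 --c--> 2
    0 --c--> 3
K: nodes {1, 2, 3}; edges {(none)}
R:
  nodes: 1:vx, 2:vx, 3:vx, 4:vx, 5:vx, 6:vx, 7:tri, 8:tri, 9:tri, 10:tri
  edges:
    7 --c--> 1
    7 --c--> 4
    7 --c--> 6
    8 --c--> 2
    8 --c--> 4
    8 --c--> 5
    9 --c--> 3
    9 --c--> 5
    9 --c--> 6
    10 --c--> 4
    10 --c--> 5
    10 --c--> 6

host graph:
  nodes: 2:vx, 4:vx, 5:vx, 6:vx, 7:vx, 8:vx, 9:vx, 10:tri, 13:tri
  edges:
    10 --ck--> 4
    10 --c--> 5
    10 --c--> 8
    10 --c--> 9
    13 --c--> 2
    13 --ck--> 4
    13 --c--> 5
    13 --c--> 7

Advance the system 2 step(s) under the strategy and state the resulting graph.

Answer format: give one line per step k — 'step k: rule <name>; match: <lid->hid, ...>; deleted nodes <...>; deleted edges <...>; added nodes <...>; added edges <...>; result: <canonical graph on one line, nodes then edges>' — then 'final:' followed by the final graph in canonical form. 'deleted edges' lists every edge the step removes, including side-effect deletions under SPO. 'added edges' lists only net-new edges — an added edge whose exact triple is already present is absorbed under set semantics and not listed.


step 1: rule r1; match: 0->10, 1->5, 2->8, 3->9; deleted nodes 10; deleted edges (10,4,ck); (10,5,c); (10,8,c); (10,9,c); added nodes 14, 15, 16, 17, 18, 19, 20; added edges (17,5,c); (17,14,c); (17,16,c); (18,8,c); (18,14,c); (18,15,c); (19,9,c); (19,15,c); (19,16,c); (20,14,c); (20,15,c); (20,16,c); result: nodes: 2:vx, 4:vx, 5:vx, 6:vx, 7:vx, 8:vx, 9:vx, 13:tri, 14:vx, 15:vx, 16:vx, 17:tri, 18:tri, 19:tri, 20:tri edges: (13,2,c); (13,4,ck); (13,5,c); (13,7,c); (17,5,c); (17,14,c); (17,16,c); (18,8,c); (18,14,c); (18,15,c); (19,9,c); (19,15,c); (19,16,c); (20,14,c); (20,15,c); (20,16,c)
step 2: rule r1; match: 0->13, 1->2, 2->5, 3->7; deleted nodes 13; deleted edges (13,2,c); (13,4,ck); (13,5,c); (13,7,c); added nodes 21, 22, 23, 24, 25, 26, 27; added edges (24,2,c); (24,21,c); (24,23,c); (25,5,c); (25,21,c); (25,22,c); (26,7,c); (26,22,c); (26,23,c); (27,21,c); (27,22,c); (27,23,c); result: nodes: 2:vx, 4:vx, 5:vx, 6:vx, 7:vx, 8:vx, 9:vx, 14:vx, 15:vx, 16:vx, 17:tri, 18:tri, 19:tri, 20:tri, 21:vx, 22:vx, 23:vx, 24:tri, 25:tri, 26:tri, 27:tri edges: (17,5,c); (17,14,c); (17,16,c); (18,8,c); (18,14,c); (18,15,c); (19,9,c); (19,15,c); (19,16,c); (20,14,c); (20,15,c); (20,16,c); (24,2,c); (24,21,c); (24,23,c); (25,5,c); (25,21,c); (25,22,c); (26,7,c); (26,22,c); (26,23,c); (27,21,c); (27,22,c); (27,23,c)
final:
nodes: 2:vx, 4:vx, 5:vx, 6:vx, 7:vx, 8:vx, 9:vx, 14:vx, 15:vx, 16:vx, 17:tri, 18:tri, 19:tri, 20:tri, 21:vx, 22:vx, 23:vx, 24:tri, 25:tri, 26:tri, 27:tri
edges: (17,5,c); (17,14,c); (17,16,c); (18,8,c); (18,14,c); (18,15,c); (19,9,c); (19,15,c); (19,16,c); (20,14,c); (20,15,c); (20,16,c); (24,2,c); (24,21,c); (24,23,c); (25,5,c); (25,21,c); (25,22,c); (26,7,c); (26,22,c); (26,23,c); (27,21,c); (27,22,c); (27,23,c)
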